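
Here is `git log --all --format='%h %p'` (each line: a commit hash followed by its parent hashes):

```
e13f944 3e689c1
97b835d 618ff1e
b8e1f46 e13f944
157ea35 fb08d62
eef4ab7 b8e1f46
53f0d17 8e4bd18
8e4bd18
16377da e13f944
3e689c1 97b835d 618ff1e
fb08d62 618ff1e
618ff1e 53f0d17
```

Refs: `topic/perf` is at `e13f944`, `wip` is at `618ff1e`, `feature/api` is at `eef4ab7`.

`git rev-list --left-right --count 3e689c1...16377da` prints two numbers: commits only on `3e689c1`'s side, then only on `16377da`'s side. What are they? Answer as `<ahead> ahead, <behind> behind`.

0 ahead, 2 behind

Reachable from 3e689c1: {3e689c1, 53f0d17, 618ff1e, 8e4bd18, 97b835d}.
Reachable from 16377da: {16377da, 3e689c1, 53f0d17, 618ff1e, 8e4bd18, 97b835d, e13f944}.
Only in 3e689c1's history (ahead): {} — 0.
Only in 16377da's history (behind): {16377da, e13f944} — 2.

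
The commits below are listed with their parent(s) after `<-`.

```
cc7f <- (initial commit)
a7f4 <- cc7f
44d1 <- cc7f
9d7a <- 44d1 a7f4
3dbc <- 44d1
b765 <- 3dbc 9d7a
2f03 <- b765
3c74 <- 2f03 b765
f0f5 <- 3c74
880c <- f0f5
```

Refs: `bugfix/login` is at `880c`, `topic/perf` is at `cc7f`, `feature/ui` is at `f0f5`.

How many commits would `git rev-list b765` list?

Walking parent pointers from b765: reachable set = {3dbc, 44d1, 9d7a, a7f4, b765, cc7f}.
That is 6 commits.

6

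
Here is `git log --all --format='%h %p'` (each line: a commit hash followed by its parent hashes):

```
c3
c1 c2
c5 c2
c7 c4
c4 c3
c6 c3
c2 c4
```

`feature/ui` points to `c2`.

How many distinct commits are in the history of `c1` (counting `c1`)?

Walking parent pointers from c1: reachable set = {c1, c2, c3, c4}.
That is 4 commits.

4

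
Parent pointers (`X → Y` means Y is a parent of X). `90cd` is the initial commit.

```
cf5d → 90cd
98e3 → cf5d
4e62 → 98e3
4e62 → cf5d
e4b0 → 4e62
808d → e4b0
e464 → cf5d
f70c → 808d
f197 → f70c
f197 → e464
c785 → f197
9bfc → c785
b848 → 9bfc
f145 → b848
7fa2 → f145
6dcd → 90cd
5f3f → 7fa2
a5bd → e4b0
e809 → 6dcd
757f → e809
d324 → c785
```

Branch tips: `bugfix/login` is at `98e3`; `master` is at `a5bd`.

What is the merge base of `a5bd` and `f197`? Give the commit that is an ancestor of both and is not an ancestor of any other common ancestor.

Ancestors of a5bd: {4e62, 90cd, 98e3, a5bd, cf5d, e4b0}.
Ancestors of f197: {4e62, 808d, 90cd, 98e3, cf5d, e464, e4b0, f197, f70c}.
Common ancestors: {4e62, 90cd, 98e3, cf5d, e4b0}.
Among these, e4b0 is not an ancestor of any other common ancestor — it is the merge base.

e4b0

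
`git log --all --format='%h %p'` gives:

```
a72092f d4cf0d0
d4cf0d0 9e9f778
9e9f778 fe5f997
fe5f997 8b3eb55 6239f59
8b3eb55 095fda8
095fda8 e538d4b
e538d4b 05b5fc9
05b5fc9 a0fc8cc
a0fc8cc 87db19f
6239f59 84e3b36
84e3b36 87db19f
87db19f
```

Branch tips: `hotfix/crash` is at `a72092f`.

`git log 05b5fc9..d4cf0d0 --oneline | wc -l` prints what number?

Reachable from d4cf0d0: {05b5fc9, 095fda8, 6239f59, 84e3b36, 87db19f, 8b3eb55, 9e9f778, a0fc8cc, d4cf0d0, e538d4b, fe5f997}.
Reachable from 05b5fc9: {05b5fc9, 87db19f, a0fc8cc}.
In d4cf0d0's history but not 05b5fc9's: {095fda8, 6239f59, 84e3b36, 8b3eb55, 9e9f778, d4cf0d0, e538d4b, fe5f997} — 8 commits.

8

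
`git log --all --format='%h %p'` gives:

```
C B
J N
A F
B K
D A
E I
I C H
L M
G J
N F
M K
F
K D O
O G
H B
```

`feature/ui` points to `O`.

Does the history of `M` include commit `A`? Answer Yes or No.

Ancestors of M (commits reachable by following parents): {A, D, F, G, J, K, M, N, O}.
A is in that set, so it is an ancestor of M.

Yes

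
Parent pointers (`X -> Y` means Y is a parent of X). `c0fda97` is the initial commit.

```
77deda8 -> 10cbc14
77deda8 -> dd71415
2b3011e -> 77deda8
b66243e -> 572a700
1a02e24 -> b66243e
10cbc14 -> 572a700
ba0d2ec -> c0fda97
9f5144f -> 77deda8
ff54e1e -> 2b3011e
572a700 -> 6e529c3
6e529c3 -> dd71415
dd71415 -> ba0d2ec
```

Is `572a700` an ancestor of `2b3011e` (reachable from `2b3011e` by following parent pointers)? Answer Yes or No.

Ancestors of 2b3011e (commits reachable by following parents): {10cbc14, 2b3011e, 572a700, 6e529c3, 77deda8, ba0d2ec, c0fda97, dd71415}.
572a700 is in that set, so it is an ancestor of 2b3011e.

Yes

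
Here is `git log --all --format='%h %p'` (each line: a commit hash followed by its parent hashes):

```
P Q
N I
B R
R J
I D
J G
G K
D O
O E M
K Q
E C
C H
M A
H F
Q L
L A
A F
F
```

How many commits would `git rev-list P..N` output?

8

Reachable from N: {A, C, D, E, F, H, I, M, N, O}.
Reachable from P: {A, F, L, P, Q}.
In N's history but not P's: {C, D, E, H, I, M, N, O} — 8 commits.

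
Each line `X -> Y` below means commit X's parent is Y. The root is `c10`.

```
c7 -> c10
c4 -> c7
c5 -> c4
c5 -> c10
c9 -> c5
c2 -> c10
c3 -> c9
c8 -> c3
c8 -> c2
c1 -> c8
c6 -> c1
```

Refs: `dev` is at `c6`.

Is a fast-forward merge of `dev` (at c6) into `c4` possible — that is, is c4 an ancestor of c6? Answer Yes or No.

Yes

A fast-forward from c4 to c6 is possible iff c4 is an ancestor of c6.
Ancestors of c6: {c1, c10, c2, c3, c4, c5, c6, c7, c8, c9}.
c4 is among them, so fast-forward is possible.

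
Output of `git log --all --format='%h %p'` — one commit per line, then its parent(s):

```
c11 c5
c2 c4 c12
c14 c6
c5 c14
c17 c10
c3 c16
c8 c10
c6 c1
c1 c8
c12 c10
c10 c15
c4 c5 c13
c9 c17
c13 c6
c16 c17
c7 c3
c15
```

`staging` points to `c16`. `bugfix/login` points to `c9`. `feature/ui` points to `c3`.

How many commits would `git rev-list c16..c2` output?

9

Reachable from c2: {c1, c10, c12, c13, c14, c15, c2, c4, c5, c6, c8}.
Reachable from c16: {c10, c15, c16, c17}.
In c2's history but not c16's: {c1, c12, c13, c14, c2, c4, c5, c6, c8} — 9 commits.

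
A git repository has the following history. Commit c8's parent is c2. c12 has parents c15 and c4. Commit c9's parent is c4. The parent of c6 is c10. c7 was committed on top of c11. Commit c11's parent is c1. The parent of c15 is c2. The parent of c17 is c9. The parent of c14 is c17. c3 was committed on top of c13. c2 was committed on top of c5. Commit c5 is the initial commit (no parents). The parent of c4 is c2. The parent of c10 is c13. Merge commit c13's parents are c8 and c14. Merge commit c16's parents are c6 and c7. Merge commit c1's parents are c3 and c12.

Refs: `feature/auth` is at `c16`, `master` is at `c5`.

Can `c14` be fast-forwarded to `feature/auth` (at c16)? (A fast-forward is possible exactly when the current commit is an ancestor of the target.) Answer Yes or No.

Yes

A fast-forward from c14 to c16 is possible iff c14 is an ancestor of c16.
Ancestors of c16: {c1, c10, c11, c12, c13, c14, c15, c16, c17, c2, c3, c4, c5, c6, c7, c8, c9}.
c14 is among them, so fast-forward is possible.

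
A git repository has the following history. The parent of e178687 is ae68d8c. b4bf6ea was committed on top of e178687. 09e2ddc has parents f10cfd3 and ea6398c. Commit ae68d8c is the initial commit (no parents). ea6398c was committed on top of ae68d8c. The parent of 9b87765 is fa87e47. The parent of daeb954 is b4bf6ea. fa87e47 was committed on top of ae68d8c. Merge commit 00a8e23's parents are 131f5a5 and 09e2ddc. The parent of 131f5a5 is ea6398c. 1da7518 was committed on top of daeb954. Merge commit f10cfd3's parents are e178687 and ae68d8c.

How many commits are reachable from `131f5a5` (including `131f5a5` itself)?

Walking parent pointers from 131f5a5: reachable set = {131f5a5, ae68d8c, ea6398c}.
That is 3 commits.

3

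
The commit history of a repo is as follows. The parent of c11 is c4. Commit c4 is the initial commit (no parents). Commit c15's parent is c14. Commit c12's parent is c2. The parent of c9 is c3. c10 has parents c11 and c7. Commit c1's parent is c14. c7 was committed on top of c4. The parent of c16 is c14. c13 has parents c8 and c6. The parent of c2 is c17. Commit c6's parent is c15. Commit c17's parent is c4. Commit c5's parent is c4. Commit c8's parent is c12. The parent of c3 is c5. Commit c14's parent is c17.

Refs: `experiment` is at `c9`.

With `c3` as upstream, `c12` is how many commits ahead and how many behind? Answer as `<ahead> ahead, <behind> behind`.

3 ahead, 2 behind

Reachable from c12: {c12, c17, c2, c4}.
Reachable from c3: {c3, c4, c5}.
Only in c12's history (ahead): {c12, c17, c2} — 3.
Only in c3's history (behind): {c3, c5} — 2.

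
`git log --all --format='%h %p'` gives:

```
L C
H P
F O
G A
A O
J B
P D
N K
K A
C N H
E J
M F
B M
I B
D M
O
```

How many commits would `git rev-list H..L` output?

5

Reachable from L: {A, C, D, F, H, K, L, M, N, O, P}.
Reachable from H: {D, F, H, M, O, P}.
In L's history but not H's: {A, C, K, L, N} — 5 commits.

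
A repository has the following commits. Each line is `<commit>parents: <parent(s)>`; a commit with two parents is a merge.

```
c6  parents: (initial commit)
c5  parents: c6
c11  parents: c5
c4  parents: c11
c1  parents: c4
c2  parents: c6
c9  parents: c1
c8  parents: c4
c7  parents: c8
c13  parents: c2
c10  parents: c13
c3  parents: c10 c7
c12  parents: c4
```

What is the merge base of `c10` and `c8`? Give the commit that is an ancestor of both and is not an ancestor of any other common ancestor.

Ancestors of c10: {c10, c13, c2, c6}.
Ancestors of c8: {c11, c4, c5, c6, c8}.
Common ancestors: {c6}.
The only common ancestor is c6, so it is the merge base.

c6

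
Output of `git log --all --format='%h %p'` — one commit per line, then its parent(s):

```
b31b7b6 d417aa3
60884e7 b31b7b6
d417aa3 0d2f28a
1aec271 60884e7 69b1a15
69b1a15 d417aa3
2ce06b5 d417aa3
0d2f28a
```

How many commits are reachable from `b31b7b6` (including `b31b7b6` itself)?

Walking parent pointers from b31b7b6: reachable set = {0d2f28a, b31b7b6, d417aa3}.
That is 3 commits.

3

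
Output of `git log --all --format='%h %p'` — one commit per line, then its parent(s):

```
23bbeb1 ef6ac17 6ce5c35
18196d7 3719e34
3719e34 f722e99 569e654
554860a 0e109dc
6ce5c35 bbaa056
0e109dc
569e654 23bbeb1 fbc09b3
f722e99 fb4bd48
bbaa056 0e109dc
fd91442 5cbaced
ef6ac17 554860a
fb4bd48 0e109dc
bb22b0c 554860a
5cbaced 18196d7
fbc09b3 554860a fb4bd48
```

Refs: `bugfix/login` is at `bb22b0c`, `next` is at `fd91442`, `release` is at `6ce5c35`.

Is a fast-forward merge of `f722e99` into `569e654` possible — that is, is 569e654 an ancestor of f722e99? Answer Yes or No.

A fast-forward from 569e654 to f722e99 is possible iff 569e654 is an ancestor of f722e99.
Ancestors of f722e99: {0e109dc, f722e99, fb4bd48}.
569e654 is not among them, so fast-forward is not possible.

No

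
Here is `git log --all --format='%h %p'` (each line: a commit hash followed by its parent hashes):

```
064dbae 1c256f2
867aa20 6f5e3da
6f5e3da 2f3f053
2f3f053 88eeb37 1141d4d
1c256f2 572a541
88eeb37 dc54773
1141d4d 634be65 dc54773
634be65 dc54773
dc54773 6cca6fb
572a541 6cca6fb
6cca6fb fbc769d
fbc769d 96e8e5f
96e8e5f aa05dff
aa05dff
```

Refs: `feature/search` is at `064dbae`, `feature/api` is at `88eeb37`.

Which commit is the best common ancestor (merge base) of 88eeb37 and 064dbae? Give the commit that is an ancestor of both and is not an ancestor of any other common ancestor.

Ancestors of 88eeb37: {6cca6fb, 88eeb37, 96e8e5f, aa05dff, dc54773, fbc769d}.
Ancestors of 064dbae: {064dbae, 1c256f2, 572a541, 6cca6fb, 96e8e5f, aa05dff, fbc769d}.
Common ancestors: {6cca6fb, 96e8e5f, aa05dff, fbc769d}.
Among these, 6cca6fb is not an ancestor of any other common ancestor — it is the merge base.

6cca6fb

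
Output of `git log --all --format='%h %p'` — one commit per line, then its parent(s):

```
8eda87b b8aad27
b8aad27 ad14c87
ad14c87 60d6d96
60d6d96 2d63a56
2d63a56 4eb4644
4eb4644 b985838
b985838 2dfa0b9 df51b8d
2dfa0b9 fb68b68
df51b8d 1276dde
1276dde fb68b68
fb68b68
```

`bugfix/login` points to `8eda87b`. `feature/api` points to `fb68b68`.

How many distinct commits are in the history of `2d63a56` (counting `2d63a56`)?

7

Walking parent pointers from 2d63a56: reachable set = {1276dde, 2d63a56, 2dfa0b9, 4eb4644, b985838, df51b8d, fb68b68}.
That is 7 commits.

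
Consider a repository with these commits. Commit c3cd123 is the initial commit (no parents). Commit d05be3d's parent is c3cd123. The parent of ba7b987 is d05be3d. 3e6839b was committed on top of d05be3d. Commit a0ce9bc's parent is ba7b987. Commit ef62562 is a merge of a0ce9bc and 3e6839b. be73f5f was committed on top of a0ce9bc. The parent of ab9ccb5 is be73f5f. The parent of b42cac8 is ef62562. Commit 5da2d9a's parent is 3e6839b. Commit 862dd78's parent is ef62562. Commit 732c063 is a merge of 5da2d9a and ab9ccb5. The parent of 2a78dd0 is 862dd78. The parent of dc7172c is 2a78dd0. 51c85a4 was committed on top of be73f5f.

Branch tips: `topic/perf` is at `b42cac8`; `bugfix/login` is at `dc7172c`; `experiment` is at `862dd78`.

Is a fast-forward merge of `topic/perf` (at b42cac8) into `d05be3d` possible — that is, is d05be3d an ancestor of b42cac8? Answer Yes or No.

Yes

A fast-forward from d05be3d to b42cac8 is possible iff d05be3d is an ancestor of b42cac8.
Ancestors of b42cac8: {3e6839b, a0ce9bc, b42cac8, ba7b987, c3cd123, d05be3d, ef62562}.
d05be3d is among them, so fast-forward is possible.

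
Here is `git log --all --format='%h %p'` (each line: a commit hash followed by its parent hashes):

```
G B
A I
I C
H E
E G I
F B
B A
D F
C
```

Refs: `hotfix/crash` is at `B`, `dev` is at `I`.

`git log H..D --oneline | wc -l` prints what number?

Reachable from D: {A, B, C, D, F, I}.
Reachable from H: {A, B, C, E, G, H, I}.
In D's history but not H's: {D, F} — 2 commits.

2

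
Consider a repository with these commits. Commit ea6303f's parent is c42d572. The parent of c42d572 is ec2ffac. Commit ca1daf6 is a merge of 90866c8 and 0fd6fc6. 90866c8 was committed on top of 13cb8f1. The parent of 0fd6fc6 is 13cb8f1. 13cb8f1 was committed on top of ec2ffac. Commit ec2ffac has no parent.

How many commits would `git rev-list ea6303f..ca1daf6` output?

Reachable from ca1daf6: {0fd6fc6, 13cb8f1, 90866c8, ca1daf6, ec2ffac}.
Reachable from ea6303f: {c42d572, ea6303f, ec2ffac}.
In ca1daf6's history but not ea6303f's: {0fd6fc6, 13cb8f1, 90866c8, ca1daf6} — 4 commits.

4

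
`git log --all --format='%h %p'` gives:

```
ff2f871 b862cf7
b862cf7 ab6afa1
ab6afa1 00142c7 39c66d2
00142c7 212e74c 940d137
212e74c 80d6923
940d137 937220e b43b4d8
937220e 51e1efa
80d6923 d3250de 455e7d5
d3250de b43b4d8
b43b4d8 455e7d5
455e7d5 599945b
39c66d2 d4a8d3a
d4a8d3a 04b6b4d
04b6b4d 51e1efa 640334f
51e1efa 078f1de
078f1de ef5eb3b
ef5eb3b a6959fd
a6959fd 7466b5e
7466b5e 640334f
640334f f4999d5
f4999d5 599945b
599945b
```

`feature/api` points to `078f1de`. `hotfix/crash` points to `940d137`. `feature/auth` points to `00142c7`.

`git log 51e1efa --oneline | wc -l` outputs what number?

Walking parent pointers from 51e1efa: reachable set = {078f1de, 51e1efa, 599945b, 640334f, 7466b5e, a6959fd, ef5eb3b, f4999d5}.
That is 8 commits.

8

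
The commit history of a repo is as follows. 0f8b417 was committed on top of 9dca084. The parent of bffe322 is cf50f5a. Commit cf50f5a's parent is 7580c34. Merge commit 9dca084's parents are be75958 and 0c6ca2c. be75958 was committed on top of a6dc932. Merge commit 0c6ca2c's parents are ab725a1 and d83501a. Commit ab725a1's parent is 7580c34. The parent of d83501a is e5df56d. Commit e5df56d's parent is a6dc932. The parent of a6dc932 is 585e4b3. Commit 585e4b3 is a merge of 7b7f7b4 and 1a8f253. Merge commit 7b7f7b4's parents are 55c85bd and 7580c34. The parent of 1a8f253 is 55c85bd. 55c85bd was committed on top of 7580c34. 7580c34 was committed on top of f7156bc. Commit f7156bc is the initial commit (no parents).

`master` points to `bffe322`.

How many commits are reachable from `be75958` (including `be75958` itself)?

8

Walking parent pointers from be75958: reachable set = {1a8f253, 55c85bd, 585e4b3, 7580c34, 7b7f7b4, a6dc932, be75958, f7156bc}.
That is 8 commits.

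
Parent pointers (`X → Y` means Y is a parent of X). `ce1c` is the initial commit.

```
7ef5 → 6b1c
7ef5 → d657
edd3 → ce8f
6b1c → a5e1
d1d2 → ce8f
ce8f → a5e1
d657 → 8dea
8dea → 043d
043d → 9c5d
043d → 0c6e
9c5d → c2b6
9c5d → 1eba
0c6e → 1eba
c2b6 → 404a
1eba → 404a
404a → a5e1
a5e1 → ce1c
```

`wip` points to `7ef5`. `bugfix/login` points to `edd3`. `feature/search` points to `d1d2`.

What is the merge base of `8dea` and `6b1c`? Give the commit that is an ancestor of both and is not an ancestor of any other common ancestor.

a5e1

Ancestors of 8dea: {043d, 0c6e, 1eba, 404a, 8dea, 9c5d, a5e1, c2b6, ce1c}.
Ancestors of 6b1c: {6b1c, a5e1, ce1c}.
Common ancestors: {a5e1, ce1c}.
Among these, a5e1 is not an ancestor of any other common ancestor — it is the merge base.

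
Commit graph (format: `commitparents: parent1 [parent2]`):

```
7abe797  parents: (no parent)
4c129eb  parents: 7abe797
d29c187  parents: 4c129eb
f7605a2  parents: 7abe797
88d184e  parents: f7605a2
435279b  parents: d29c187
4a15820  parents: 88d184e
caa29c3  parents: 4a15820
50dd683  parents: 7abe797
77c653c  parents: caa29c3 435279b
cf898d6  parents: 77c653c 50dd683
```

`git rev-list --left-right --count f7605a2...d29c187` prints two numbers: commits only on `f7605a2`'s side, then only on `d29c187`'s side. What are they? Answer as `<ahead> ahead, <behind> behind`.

1 ahead, 2 behind

Reachable from f7605a2: {7abe797, f7605a2}.
Reachable from d29c187: {4c129eb, 7abe797, d29c187}.
Only in f7605a2's history (ahead): {f7605a2} — 1.
Only in d29c187's history (behind): {4c129eb, d29c187} — 2.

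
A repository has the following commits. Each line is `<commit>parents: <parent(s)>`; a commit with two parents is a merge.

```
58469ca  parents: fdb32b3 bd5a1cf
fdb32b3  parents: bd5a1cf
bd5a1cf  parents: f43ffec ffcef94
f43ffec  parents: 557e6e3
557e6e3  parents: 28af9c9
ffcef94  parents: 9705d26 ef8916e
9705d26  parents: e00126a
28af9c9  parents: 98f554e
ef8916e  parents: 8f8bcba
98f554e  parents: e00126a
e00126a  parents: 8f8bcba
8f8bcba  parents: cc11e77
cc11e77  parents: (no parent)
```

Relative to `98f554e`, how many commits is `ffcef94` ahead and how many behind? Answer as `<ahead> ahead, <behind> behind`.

Reachable from ffcef94: {8f8bcba, 9705d26, cc11e77, e00126a, ef8916e, ffcef94}.
Reachable from 98f554e: {8f8bcba, 98f554e, cc11e77, e00126a}.
Only in ffcef94's history (ahead): {9705d26, ef8916e, ffcef94} — 3.
Only in 98f554e's history (behind): {98f554e} — 1.

3 ahead, 1 behind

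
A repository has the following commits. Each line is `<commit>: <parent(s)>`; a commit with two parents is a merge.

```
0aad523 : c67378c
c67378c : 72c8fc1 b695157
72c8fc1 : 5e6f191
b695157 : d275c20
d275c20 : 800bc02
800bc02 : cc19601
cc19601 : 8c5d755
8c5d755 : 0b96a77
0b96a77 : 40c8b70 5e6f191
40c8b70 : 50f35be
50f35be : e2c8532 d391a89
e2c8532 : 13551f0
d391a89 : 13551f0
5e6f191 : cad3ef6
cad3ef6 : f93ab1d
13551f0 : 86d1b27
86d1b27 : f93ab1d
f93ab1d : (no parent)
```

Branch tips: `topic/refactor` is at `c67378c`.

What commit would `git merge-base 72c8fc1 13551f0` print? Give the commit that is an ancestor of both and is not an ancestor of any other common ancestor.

f93ab1d

Ancestors of 72c8fc1: {5e6f191, 72c8fc1, cad3ef6, f93ab1d}.
Ancestors of 13551f0: {13551f0, 86d1b27, f93ab1d}.
Common ancestors: {f93ab1d}.
The only common ancestor is f93ab1d, so it is the merge base.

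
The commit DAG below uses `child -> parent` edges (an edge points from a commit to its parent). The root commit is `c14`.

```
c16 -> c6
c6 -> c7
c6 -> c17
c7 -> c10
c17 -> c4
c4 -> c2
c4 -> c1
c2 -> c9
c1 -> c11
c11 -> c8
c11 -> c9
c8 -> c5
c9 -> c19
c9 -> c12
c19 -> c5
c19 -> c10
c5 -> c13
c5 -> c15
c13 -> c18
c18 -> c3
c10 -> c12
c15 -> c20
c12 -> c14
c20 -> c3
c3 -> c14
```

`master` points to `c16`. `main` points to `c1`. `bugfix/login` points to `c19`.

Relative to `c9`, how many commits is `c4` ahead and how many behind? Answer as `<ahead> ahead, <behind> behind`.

5 ahead, 0 behind

Reachable from c4: {c1, c10, c11, c12, c13, c14, c15, c18, c19, c2, c20, c3, c4, c5, c8, c9}.
Reachable from c9: {c10, c12, c13, c14, c15, c18, c19, c20, c3, c5, c9}.
Only in c4's history (ahead): {c1, c11, c2, c4, c8} — 5.
Only in c9's history (behind): {} — 0.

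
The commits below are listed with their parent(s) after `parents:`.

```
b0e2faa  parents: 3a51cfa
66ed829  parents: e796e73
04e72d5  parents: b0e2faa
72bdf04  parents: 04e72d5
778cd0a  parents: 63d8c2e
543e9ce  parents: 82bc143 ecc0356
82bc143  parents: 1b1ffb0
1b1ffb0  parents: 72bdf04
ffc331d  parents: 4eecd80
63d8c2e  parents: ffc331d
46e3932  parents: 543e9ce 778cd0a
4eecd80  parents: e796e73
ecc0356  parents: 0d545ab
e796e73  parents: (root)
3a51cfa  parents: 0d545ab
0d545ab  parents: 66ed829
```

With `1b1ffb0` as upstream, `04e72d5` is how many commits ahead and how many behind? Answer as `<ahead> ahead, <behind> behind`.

Reachable from 04e72d5: {04e72d5, 0d545ab, 3a51cfa, 66ed829, b0e2faa, e796e73}.
Reachable from 1b1ffb0: {04e72d5, 0d545ab, 1b1ffb0, 3a51cfa, 66ed829, 72bdf04, b0e2faa, e796e73}.
Only in 04e72d5's history (ahead): {} — 0.
Only in 1b1ffb0's history (behind): {1b1ffb0, 72bdf04} — 2.

0 ahead, 2 behind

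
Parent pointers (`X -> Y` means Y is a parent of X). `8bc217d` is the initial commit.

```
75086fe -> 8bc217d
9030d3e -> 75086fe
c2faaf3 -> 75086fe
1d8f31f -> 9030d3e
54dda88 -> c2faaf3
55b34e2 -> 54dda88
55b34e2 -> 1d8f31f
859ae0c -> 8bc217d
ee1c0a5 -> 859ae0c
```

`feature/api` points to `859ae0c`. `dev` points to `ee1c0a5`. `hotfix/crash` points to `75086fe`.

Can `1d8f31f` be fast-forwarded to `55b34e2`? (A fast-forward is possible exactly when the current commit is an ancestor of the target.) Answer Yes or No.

Yes

A fast-forward from 1d8f31f to 55b34e2 is possible iff 1d8f31f is an ancestor of 55b34e2.
Ancestors of 55b34e2: {1d8f31f, 54dda88, 55b34e2, 75086fe, 8bc217d, 9030d3e, c2faaf3}.
1d8f31f is among them, so fast-forward is possible.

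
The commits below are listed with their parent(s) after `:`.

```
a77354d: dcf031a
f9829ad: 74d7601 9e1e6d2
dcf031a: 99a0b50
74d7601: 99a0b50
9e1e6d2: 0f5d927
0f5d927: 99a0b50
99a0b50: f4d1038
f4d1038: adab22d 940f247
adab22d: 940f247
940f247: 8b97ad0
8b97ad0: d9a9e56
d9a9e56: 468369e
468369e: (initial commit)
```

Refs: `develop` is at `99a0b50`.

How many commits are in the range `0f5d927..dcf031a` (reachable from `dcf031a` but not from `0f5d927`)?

1

Reachable from dcf031a: {468369e, 8b97ad0, 940f247, 99a0b50, adab22d, d9a9e56, dcf031a, f4d1038}.
Reachable from 0f5d927: {0f5d927, 468369e, 8b97ad0, 940f247, 99a0b50, adab22d, d9a9e56, f4d1038}.
In dcf031a's history but not 0f5d927's: {dcf031a} — 1 commit.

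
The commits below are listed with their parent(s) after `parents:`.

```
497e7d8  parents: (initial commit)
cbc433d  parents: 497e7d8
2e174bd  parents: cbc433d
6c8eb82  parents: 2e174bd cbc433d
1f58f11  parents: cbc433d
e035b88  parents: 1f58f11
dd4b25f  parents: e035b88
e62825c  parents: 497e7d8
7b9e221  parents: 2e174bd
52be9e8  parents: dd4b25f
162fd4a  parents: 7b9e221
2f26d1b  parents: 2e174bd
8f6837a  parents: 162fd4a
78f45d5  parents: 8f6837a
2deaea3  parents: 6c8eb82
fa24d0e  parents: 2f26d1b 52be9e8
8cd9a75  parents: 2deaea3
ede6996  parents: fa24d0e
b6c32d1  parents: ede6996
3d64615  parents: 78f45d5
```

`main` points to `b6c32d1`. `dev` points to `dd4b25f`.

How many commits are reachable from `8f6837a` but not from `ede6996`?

3

Reachable from 8f6837a: {162fd4a, 2e174bd, 497e7d8, 7b9e221, 8f6837a, cbc433d}.
Reachable from ede6996: {1f58f11, 2e174bd, 2f26d1b, 497e7d8, 52be9e8, cbc433d, dd4b25f, e035b88, ede6996, fa24d0e}.
In 8f6837a's history but not ede6996's: {162fd4a, 7b9e221, 8f6837a} — 3 commits.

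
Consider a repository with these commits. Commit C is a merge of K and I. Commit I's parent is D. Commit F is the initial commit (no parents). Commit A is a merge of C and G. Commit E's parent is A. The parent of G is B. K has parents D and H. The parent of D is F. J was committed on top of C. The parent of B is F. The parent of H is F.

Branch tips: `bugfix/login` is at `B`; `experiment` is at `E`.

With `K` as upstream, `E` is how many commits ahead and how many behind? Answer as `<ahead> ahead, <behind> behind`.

Reachable from E: {A, B, C, D, E, F, G, H, I, K}.
Reachable from K: {D, F, H, K}.
Only in E's history (ahead): {A, B, C, E, G, I} — 6.
Only in K's history (behind): {} — 0.

6 ahead, 0 behind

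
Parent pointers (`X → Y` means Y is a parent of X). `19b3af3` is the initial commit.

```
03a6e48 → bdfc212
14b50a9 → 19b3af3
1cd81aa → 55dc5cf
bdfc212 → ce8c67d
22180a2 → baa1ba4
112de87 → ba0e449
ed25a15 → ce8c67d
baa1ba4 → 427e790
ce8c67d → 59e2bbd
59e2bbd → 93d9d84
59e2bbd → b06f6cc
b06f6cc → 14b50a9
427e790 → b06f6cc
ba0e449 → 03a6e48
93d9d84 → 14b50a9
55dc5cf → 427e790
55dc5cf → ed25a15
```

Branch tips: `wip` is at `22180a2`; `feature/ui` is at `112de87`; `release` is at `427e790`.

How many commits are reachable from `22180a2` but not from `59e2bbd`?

Reachable from 22180a2: {14b50a9, 19b3af3, 22180a2, 427e790, b06f6cc, baa1ba4}.
Reachable from 59e2bbd: {14b50a9, 19b3af3, 59e2bbd, 93d9d84, b06f6cc}.
In 22180a2's history but not 59e2bbd's: {22180a2, 427e790, baa1ba4} — 3 commits.

3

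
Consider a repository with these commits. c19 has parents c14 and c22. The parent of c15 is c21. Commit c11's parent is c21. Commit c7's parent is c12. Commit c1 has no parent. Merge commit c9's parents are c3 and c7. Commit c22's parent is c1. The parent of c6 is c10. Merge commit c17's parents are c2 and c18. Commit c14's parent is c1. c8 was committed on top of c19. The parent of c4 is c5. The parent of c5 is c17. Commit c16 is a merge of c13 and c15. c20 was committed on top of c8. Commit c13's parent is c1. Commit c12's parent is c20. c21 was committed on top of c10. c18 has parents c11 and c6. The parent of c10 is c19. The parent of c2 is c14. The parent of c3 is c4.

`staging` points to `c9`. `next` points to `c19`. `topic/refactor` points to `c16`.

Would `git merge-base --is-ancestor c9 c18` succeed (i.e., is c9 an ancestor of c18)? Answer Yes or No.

Ancestors of c18: {c1, c10, c11, c14, c18, c19, c21, c22, c6}.
c9 is not in that set, so it is not an ancestor of c18.

No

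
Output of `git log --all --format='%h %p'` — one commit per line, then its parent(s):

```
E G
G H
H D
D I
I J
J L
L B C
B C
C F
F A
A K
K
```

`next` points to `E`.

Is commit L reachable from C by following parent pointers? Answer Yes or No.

No

Ancestors of C: {A, C, F, K}.
L is not in that set, so it is not an ancestor of C.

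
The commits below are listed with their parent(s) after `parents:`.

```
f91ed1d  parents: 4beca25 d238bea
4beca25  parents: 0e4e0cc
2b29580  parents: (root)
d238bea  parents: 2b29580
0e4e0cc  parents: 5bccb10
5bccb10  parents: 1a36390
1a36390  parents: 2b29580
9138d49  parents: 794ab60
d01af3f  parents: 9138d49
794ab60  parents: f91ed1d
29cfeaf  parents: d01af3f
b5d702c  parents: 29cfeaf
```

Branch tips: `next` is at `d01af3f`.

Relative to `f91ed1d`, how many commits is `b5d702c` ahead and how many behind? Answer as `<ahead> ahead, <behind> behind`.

5 ahead, 0 behind

Reachable from b5d702c: {0e4e0cc, 1a36390, 29cfeaf, 2b29580, 4beca25, 5bccb10, 794ab60, 9138d49, b5d702c, d01af3f, d238bea, f91ed1d}.
Reachable from f91ed1d: {0e4e0cc, 1a36390, 2b29580, 4beca25, 5bccb10, d238bea, f91ed1d}.
Only in b5d702c's history (ahead): {29cfeaf, 794ab60, 9138d49, b5d702c, d01af3f} — 5.
Only in f91ed1d's history (behind): {} — 0.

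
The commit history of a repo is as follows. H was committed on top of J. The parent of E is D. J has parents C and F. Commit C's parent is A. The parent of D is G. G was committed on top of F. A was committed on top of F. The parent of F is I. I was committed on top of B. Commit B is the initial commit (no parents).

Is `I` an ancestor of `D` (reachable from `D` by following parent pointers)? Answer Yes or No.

Ancestors of D (commits reachable by following parents): {B, D, F, G, I}.
I is in that set, so it is an ancestor of D.

Yes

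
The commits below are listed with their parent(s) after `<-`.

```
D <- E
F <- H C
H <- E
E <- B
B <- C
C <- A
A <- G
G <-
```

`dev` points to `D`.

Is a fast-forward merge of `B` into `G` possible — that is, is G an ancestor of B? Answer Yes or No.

A fast-forward from G to B is possible iff G is an ancestor of B.
Ancestors of B: {A, B, C, G}.
G is among them, so fast-forward is possible.

Yes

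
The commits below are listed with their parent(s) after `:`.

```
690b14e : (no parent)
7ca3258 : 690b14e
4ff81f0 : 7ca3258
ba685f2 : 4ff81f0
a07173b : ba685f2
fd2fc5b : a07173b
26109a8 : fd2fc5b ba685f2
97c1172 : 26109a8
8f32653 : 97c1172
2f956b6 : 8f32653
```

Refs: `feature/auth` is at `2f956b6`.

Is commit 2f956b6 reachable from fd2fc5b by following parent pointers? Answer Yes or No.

Ancestors of fd2fc5b: {4ff81f0, 690b14e, 7ca3258, a07173b, ba685f2, fd2fc5b}.
2f956b6 is not in that set, so it is not an ancestor of fd2fc5b.

No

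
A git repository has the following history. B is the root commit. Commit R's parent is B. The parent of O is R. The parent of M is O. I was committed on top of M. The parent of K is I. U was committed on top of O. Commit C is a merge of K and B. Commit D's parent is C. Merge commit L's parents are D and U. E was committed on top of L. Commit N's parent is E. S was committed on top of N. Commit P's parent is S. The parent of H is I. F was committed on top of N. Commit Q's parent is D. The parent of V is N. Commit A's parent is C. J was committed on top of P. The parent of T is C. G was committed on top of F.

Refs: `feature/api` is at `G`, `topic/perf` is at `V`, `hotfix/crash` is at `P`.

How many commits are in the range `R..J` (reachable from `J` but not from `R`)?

Reachable from J: {B, C, D, E, I, J, K, L, M, N, O, P, R, S, U}.
Reachable from R: {B, R}.
In J's history but not R's: {C, D, E, I, J, K, L, M, N, O, P, S, U} — 13 commits.

13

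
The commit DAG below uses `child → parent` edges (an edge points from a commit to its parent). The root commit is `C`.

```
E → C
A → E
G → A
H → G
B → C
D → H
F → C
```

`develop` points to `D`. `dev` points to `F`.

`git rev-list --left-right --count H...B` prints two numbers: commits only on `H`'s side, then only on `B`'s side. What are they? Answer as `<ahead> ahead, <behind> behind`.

Reachable from H: {A, C, E, G, H}.
Reachable from B: {B, C}.
Only in H's history (ahead): {A, E, G, H} — 4.
Only in B's history (behind): {B} — 1.

4 ahead, 1 behind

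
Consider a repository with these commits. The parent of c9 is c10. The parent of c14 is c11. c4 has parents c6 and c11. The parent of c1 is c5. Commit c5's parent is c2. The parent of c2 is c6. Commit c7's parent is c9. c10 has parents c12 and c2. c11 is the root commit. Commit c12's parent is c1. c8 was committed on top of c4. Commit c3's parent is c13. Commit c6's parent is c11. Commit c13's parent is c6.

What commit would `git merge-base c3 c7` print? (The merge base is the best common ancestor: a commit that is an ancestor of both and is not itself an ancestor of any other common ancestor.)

c6

Ancestors of c3: {c11, c13, c3, c6}.
Ancestors of c7: {c1, c10, c11, c12, c2, c5, c6, c7, c9}.
Common ancestors: {c11, c6}.
Among these, c6 is not an ancestor of any other common ancestor — it is the merge base.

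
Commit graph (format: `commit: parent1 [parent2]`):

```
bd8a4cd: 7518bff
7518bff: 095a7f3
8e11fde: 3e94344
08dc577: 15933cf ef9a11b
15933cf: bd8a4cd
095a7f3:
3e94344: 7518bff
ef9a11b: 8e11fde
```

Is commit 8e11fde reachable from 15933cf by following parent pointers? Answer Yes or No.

Ancestors of 15933cf: {095a7f3, 15933cf, 7518bff, bd8a4cd}.
8e11fde is not in that set, so it is not an ancestor of 15933cf.

No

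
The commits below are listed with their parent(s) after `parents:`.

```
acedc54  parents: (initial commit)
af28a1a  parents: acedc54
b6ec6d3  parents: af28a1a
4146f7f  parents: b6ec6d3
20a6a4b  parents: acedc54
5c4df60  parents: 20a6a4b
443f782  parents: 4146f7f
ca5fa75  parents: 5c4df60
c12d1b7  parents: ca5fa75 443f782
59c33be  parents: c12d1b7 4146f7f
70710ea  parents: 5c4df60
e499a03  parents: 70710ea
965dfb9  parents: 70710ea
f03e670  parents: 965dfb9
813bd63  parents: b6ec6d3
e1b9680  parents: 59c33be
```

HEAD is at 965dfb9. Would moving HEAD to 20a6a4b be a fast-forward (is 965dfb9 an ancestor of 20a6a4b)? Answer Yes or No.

A fast-forward from 965dfb9 to 20a6a4b is possible iff 965dfb9 is an ancestor of 20a6a4b.
Ancestors of 20a6a4b: {20a6a4b, acedc54}.
965dfb9 is not among them, so fast-forward is not possible.

No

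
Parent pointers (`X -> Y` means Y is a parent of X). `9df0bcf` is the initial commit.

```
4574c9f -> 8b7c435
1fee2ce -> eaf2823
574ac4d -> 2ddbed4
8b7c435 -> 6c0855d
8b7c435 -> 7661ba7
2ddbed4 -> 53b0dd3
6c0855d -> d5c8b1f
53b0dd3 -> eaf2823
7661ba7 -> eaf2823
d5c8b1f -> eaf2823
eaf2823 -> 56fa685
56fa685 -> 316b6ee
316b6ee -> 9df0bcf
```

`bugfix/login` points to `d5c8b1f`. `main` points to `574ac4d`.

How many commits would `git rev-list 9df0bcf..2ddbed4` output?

5

Reachable from 2ddbed4: {2ddbed4, 316b6ee, 53b0dd3, 56fa685, 9df0bcf, eaf2823}.
Reachable from 9df0bcf: {9df0bcf}.
In 2ddbed4's history but not 9df0bcf's: {2ddbed4, 316b6ee, 53b0dd3, 56fa685, eaf2823} — 5 commits.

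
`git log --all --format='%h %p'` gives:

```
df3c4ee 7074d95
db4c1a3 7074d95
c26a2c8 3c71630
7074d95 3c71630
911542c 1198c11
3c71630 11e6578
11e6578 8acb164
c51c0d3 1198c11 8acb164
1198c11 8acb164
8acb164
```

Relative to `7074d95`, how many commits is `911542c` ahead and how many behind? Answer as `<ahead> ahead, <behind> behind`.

Reachable from 911542c: {1198c11, 8acb164, 911542c}.
Reachable from 7074d95: {11e6578, 3c71630, 7074d95, 8acb164}.
Only in 911542c's history (ahead): {1198c11, 911542c} — 2.
Only in 7074d95's history (behind): {11e6578, 3c71630, 7074d95} — 3.

2 ahead, 3 behind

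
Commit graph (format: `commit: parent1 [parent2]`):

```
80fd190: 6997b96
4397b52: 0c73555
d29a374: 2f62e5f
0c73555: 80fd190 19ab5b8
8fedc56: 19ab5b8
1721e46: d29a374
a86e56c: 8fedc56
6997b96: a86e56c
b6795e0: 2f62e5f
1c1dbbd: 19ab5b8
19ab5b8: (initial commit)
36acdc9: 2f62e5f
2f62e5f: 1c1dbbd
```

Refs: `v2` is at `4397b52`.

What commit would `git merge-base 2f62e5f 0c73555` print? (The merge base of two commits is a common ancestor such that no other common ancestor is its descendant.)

19ab5b8

Ancestors of 2f62e5f: {19ab5b8, 1c1dbbd, 2f62e5f}.
Ancestors of 0c73555: {0c73555, 19ab5b8, 6997b96, 80fd190, 8fedc56, a86e56c}.
Common ancestors: {19ab5b8}.
The only common ancestor is 19ab5b8, so it is the merge base.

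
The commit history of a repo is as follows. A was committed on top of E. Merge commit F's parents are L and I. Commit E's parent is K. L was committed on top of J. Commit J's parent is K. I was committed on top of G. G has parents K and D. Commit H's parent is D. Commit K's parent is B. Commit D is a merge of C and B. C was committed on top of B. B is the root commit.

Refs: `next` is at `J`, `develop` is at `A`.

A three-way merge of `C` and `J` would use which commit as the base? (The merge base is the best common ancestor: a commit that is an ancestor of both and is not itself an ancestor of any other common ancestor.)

Ancestors of C: {B, C}.
Ancestors of J: {B, J, K}.
Common ancestors: {B}.
The only common ancestor is B, so it is the merge base.

B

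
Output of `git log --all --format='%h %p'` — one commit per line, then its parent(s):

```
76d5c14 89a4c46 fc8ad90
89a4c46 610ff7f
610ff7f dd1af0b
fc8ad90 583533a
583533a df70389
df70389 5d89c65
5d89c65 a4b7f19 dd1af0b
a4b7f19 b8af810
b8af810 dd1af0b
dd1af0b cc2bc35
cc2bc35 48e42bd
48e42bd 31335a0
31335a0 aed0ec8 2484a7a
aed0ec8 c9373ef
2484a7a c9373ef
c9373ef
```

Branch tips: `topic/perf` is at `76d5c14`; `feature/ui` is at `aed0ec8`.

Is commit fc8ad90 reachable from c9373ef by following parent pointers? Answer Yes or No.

Ancestors of c9373ef: {c9373ef}.
fc8ad90 is not in that set, so it is not an ancestor of c9373ef.

No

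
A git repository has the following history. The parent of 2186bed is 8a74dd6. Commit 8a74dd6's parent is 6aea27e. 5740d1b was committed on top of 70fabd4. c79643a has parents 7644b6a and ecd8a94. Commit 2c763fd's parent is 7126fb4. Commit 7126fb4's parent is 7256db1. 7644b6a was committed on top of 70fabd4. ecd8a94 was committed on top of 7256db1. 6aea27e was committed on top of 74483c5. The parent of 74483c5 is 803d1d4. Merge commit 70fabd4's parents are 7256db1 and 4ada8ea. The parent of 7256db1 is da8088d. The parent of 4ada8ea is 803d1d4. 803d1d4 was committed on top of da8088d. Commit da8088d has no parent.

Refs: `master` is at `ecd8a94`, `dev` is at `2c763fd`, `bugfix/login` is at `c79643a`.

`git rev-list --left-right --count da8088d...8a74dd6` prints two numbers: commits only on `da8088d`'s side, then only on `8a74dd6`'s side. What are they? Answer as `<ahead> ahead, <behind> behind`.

Reachable from da8088d: {da8088d}.
Reachable from 8a74dd6: {6aea27e, 74483c5, 803d1d4, 8a74dd6, da8088d}.
Only in da8088d's history (ahead): {} — 0.
Only in 8a74dd6's history (behind): {6aea27e, 74483c5, 803d1d4, 8a74dd6} — 4.

0 ahead, 4 behind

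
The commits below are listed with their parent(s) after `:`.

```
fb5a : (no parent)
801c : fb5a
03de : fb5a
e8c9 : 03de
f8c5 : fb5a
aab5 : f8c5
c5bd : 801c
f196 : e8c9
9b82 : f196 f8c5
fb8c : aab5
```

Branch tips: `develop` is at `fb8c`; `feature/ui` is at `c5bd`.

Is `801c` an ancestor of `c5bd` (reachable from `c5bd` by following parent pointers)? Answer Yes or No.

Ancestors of c5bd (commits reachable by following parents): {801c, c5bd, fb5a}.
801c is in that set, so it is an ancestor of c5bd.

Yes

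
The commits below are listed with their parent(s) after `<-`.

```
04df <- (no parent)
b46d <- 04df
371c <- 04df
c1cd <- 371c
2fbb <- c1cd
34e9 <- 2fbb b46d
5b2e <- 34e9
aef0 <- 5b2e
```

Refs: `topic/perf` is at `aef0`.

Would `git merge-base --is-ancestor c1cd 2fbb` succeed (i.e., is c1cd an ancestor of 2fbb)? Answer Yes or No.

Ancestors of 2fbb (commits reachable by following parents): {04df, 2fbb, 371c, c1cd}.
c1cd is in that set, so it is an ancestor of 2fbb.

Yes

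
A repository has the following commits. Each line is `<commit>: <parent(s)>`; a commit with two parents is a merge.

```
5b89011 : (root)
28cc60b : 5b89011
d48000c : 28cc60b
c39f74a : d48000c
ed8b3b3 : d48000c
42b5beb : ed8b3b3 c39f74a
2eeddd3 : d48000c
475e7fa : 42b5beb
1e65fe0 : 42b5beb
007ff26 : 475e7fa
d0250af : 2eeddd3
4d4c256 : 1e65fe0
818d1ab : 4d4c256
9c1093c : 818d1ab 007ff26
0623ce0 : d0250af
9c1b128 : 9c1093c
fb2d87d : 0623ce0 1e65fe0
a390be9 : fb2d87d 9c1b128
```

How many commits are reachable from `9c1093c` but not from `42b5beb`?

Reachable from 9c1093c: {007ff26, 1e65fe0, 28cc60b, 42b5beb, 475e7fa, 4d4c256, 5b89011, 818d1ab, 9c1093c, c39f74a, d48000c, ed8b3b3}.
Reachable from 42b5beb: {28cc60b, 42b5beb, 5b89011, c39f74a, d48000c, ed8b3b3}.
In 9c1093c's history but not 42b5beb's: {007ff26, 1e65fe0, 475e7fa, 4d4c256, 818d1ab, 9c1093c} — 6 commits.

6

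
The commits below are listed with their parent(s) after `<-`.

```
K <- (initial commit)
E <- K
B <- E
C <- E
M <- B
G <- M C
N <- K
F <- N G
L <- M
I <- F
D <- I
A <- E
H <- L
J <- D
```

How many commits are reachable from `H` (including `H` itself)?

6

Walking parent pointers from H: reachable set = {B, E, H, K, L, M}.
That is 6 commits.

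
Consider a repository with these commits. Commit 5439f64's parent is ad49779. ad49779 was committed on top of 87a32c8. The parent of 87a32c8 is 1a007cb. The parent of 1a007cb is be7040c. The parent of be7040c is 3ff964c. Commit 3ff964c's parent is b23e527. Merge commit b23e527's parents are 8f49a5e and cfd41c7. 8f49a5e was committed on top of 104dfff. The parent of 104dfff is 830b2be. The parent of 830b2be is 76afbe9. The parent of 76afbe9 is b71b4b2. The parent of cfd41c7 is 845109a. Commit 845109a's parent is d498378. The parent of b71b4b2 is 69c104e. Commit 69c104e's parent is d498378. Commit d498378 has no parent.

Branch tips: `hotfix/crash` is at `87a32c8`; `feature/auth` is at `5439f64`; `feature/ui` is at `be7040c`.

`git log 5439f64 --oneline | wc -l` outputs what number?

16

Walking parent pointers from 5439f64: reachable set = {104dfff, 1a007cb, 3ff964c, 5439f64, 69c104e, 76afbe9, 830b2be, 845109a, 87a32c8, 8f49a5e, ad49779, b23e527, b71b4b2, be7040c, cfd41c7, d498378}.
That is 16 commits.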